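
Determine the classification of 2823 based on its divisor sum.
deficient

Proper divisors of 2823: sum = 1 + 3 + 941 = 945
Since 945 < 2823, 2823 is deficient.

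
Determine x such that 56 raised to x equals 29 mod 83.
16

Baby-step giant-step with step n = ⌈√83⌉ = 10.
Baby steps 56^j mod 83 (j:value) for j=0..9: 0:1, 1:56, 2:65, 3:71, 4:75, 5:50, 6:61, 7:13, 8:64, 9:15.
Giant-step multiplier: 56^(-10) ≡ 56^(82-10) = 56^72 ≡ 25 (mod 83).
Giant steps γ_i = 29·25^i mod 83: γ_0=29, γ_1=61 (in table at j=6).
x = i·n + j = 1·10 + 6 = 16.
Check: 56^16 ≡ 29 (mod 83).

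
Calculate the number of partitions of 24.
1575

p(n) counts ways to write n as a sum of positive integers (order ignored).
Euler's pentagonal recurrence: p(k) = p(k-1) + p(k-2) - p(k-5) - p(k-7) + p(k-12) + p(k-15) - ... (offsets j(3j∓1)/2, signs ++--, p(0)=1, p(<0)=0).
DP table for k = 0..23: p(0)=1, p(1)=1, p(2)=2, p(3)=3, p(4)=5, p(5)=7, p(6)=11, p(7)=15, p(8)=22, p(9)=30, p(10)=42, p(11)=56, p(12)=77, p(13)=101, p(14)=135, p(15)=176, p(16)=231, p(17)=297, p(18)=385, p(19)=490, p(20)=627, p(21)=792, p(22)=1002, p(23)=1255.
Final step: p(24) = p(23) + p(22) - p(19) - p(17) + p(12) + p(9) - p(2)
= 1255 + 1002 - 490 - 297 + 77 + 30 - 2
= 1575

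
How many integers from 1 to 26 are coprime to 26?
12

26 = 2 × 13
φ(n) = n × ∏(1 - 1/p) for each prime p dividing n
φ(26) = 26 × (1 - 1/2) × (1 - 1/13) = 12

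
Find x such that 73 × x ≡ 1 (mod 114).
25

gcd(73, 114) = 1, so the inverse exists.
Extended Euclidean algorithm on (114, 73):
114 = 1 × 73 + 41  ⟹  41 = (1)·114 + (-1)·73
73 = 1 × 41 + 32  ⟹  32 = (-1)·114 + (2)·73
41 = 1 × 32 + 9  ⟹  9 = (2)·114 + (-3)·73
32 = 3 × 9 + 5  ⟹  5 = (-7)·114 + (11)·73
9 = 1 × 5 + 4  ⟹  4 = (9)·114 + (-14)·73
5 = 1 × 4 + 1  ⟹  1 = (-16)·114 + (25)·73
So (25)·73 ≡ 1 (mod 114), i.e. 73^(-1) ≡ 25 (mod 114).
Check: 73 × 25 = 1825 ≡ 1 (mod 114)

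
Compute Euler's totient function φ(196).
84

196 = 2^2 × 7^2
φ(n) = n × ∏(1 - 1/p) for each prime p dividing n
φ(196) = 196 × (1 - 1/2) × (1 - 1/7) = 84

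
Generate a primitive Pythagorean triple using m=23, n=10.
(429, 460, 629)

Euclid's formula: a = m² - n², b = 2mn, c = m² + n²
m = 23, n = 10
a = 23² - 10² = 529 - 100 = 429
b = 2 × 23 × 10 = 460
c = 23² + 10² = 529 + 100 = 629
Verification: 429² + 460² = 184041 + 211600 = 395641 = 629² ✓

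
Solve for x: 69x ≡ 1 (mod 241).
7

gcd(69, 241) = 1, so the inverse exists.
Extended Euclidean algorithm on (241, 69):
241 = 3 × 69 + 34  ⟹  34 = (1)·241 + (-3)·69
69 = 2 × 34 + 1  ⟹  1 = (-2)·241 + (7)·69
So (7)·69 ≡ 1 (mod 241), i.e. 69^(-1) ≡ 7 (mod 241).
Check: 69 × 7 = 483 ≡ 1 (mod 241)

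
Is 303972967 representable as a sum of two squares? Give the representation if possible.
Not possible

Factorization: 303972967 = 53 × 179^3
By Fermat: n is sum of two squares iff every prime p ≡ 3 (mod 4) appears to even power.
Prime(s) ≡ 3 (mod 4) with odd exponent: [(179, 3)]
Therefore 303972967 cannot be expressed as a² + b².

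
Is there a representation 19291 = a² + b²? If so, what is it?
Not possible

Factorization: 19291 = 101 × 191
By Fermat: n is sum of two squares iff every prime p ≡ 3 (mod 4) appears to even power.
Prime(s) ≡ 3 (mod 4) with odd exponent: [(191, 1)]
Therefore 19291 cannot be expressed as a² + b².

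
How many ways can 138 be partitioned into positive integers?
12292341831

p(n) counts ways to write n as a sum of positive integers (order ignored).
Euler's pentagonal recurrence: p(k) = p(k-1) + p(k-2) - p(k-5) - p(k-7) + p(k-12) + p(k-15) - ... (offsets j(3j∓1)/2, signs ++--, p(0)=1, p(<0)=0).
DP table for k = 0..137: p(0)=1, p(1)=1, p(2)=2, p(3)=3, p(4)=5, p(5)=7, p(6)=11, p(7)=15, p(8)=22, p(9)=30, p(10)=42, p(11)=56, p(12)=77, p(13)=101, p(14)=135, p(15)=176, p(16)=231, p(17)=297, p(18)=385, p(19)=490, p(20)=627, p(21)=792, p(22)=1002, p(23)=1255, p(24)=1575, p(25)=1958, p(26)=2436, p(27)=3010, p(28)=3718, p(29)=4565, p(30)=5604, p(31)=6842, p(32)=8349, p(33)=10143, p(34)=12310, p(35)=14883, p(36)=17977, p(37)=21637, p(38)=26015, p(39)=31185, p(40)=37338, p(41)=44583, p(42)=53174, p(43)=63261, p(44)=75175, p(45)=89134, p(46)=105558, p(47)=124754, p(48)=147273, p(49)=173525, p(50)=204226, p(51)=239943, p(52)=281589, p(53)=329931, p(54)=386155, p(55)=451276, p(56)=526823, p(57)=614154, p(58)=715220, p(59)=831820, p(60)=966467, p(61)=1121505, p(62)=1300156, p(63)=1505499, p(64)=1741630, p(65)=2012558, p(66)=2323520, p(67)=2679689, p(68)=3087735, p(69)=3554345, p(70)=4087968, p(71)=4697205, p(72)=5392783, p(73)=6185689, p(74)=7089500, p(75)=8118264, p(76)=9289091, p(77)=10619863, p(78)=12132164, p(79)=13848650, p(80)=15796476, p(81)=18004327, p(82)=20506255, p(83)=23338469, p(84)=26543660, p(85)=30167357, p(86)=34262962, p(87)=38887673, p(88)=44108109, p(89)=49995925, p(90)=56634173, p(91)=64112359, p(92)=72533807, p(93)=82010177, p(94)=92669720, p(95)=104651419, p(96)=118114304, p(97)=133230930, p(98)=150198136, p(99)=169229875, p(100)=190569292, p(101)=214481126, p(102)=241265379, p(103)=271248950, p(104)=304801365, p(105)=342325709, p(106)=384276336, p(107)=431149389, p(108)=483502844, p(109)=541946240, p(110)=607163746, p(111)=679903203, p(112)=761002156, p(113)=851376628, p(114)=952050665, p(115)=1064144451, p(116)=1188908248, p(117)=1327710076, p(118)=1482074143, p(119)=1653668665, p(120)=1844349560, p(121)=2056148051, p(122)=2291320912, p(123)=2552338241, p(124)=2841940500, p(125)=3163127352, p(126)=3519222692, p(127)=3913864295, p(128)=4351078600, p(129)=4835271870, p(130)=5371315400, p(131)=5964539504, p(132)=6620830889, p(133)=7346629512, p(134)=8149040695, p(135)=9035836076, p(136)=10015581680, p(137)=11097645016.
Final step: p(138) = p(137) + p(136) - p(133) - p(131) + p(126) + p(123) - p(116) - p(112) + p(103) + p(98) - p(87) - p(81) + p(68) + p(61) - p(46) - p(38) + p(21) + p(12)
= 11097645016 + 10015581680 - 7346629512 - 5964539504 + 3519222692 + 2552338241 - 1188908248 - 761002156 + 271248950 + 150198136 - 38887673 - 18004327 + 3087735 + 1121505 - 105558 - 26015 + 792 + 77
= 12292341831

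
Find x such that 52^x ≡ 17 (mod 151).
118

Baby-step giant-step with step n = ⌈√151⌉ = 13.
Baby steps 52^j mod 151 (j:value) for j=0..12: 0:1, 1:52, 2:137, 3:27, 4:45, 5:75, 6:125, 7:7, 8:62, 9:53, 10:38, 11:13, 12:72.
Giant-step multiplier: 52^(-13) ≡ 52^(150-13) = 52^137 ≡ 112 (mod 151).
Giant steps γ_i = 17·112^i mod 151: γ_0=17, γ_1=92, γ_2=36, γ_3=106, γ_4=94, γ_5=109, γ_6=128, γ_7=142, γ_8=49, γ_9=52 (in table at j=1).
x = i·n + j = 9·13 + 1 = 118.
Check: 52^118 ≡ 17 (mod 151).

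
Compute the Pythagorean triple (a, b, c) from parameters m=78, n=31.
(5123, 4836, 7045)

Euclid's formula: a = m² - n², b = 2mn, c = m² + n²
m = 78, n = 31
a = 78² - 31² = 6084 - 961 = 5123
b = 2 × 78 × 31 = 4836
c = 78² + 31² = 6084 + 961 = 7045
Verification: 5123² + 4836² = 26245129 + 23386896 = 49632025 = 7045² ✓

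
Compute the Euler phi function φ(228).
72

228 = 2^2 × 3 × 19
φ(n) = n × ∏(1 - 1/p) for each prime p dividing n
φ(228) = 228 × (1 - 1/2) × (1 - 1/3) × (1 - 1/19) = 72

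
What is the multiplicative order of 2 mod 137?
68

137 is prime, so ord(2) divides φ(137) = 136.
Divisors of 136: 1, 2, 4, 8, 17, 34, 68, 136.
Repeated squaring: 2^1 ≡ 2, 2^2 ≡ 4, 2^4 ≡ 16, 2^8 ≡ 119, 2^16 ≡ 50, 2^32 ≡ 34, 2^64 ≡ 60, 2^128 ≡ 38 (mod 137).
Test 2^d mod 137 for each divisor d in increasing order:
2^1 ≡ 2
2^2 ≡ 4
2^4 ≡ 16
2^8 ≡ 119
2^17 = 2^16·2^1 ≡ 100
2^34 = 2^32·2^2 ≡ 136
2^68 = 2^64·2^4 ≡ 1  ← first divisor giving 1
The order is 68.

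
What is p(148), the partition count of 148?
33549419497

p(n) counts ways to write n as a sum of positive integers (order ignored).
Euler's pentagonal recurrence: p(k) = p(k-1) + p(k-2) - p(k-5) - p(k-7) + p(k-12) + p(k-15) - ... (offsets j(3j∓1)/2, signs ++--, p(0)=1, p(<0)=0).
DP table for k = 0..147: p(0)=1, p(1)=1, p(2)=2, p(3)=3, p(4)=5, p(5)=7, p(6)=11, p(7)=15, p(8)=22, p(9)=30, p(10)=42, p(11)=56, p(12)=77, p(13)=101, p(14)=135, p(15)=176, p(16)=231, p(17)=297, p(18)=385, p(19)=490, p(20)=627, p(21)=792, p(22)=1002, p(23)=1255, p(24)=1575, p(25)=1958, p(26)=2436, p(27)=3010, p(28)=3718, p(29)=4565, p(30)=5604, p(31)=6842, p(32)=8349, p(33)=10143, p(34)=12310, p(35)=14883, p(36)=17977, p(37)=21637, p(38)=26015, p(39)=31185, p(40)=37338, p(41)=44583, p(42)=53174, p(43)=63261, p(44)=75175, p(45)=89134, p(46)=105558, p(47)=124754, p(48)=147273, p(49)=173525, p(50)=204226, p(51)=239943, p(52)=281589, p(53)=329931, p(54)=386155, p(55)=451276, p(56)=526823, p(57)=614154, p(58)=715220, p(59)=831820, p(60)=966467, p(61)=1121505, p(62)=1300156, p(63)=1505499, p(64)=1741630, p(65)=2012558, p(66)=2323520, p(67)=2679689, p(68)=3087735, p(69)=3554345, p(70)=4087968, p(71)=4697205, p(72)=5392783, p(73)=6185689, p(74)=7089500, p(75)=8118264, p(76)=9289091, p(77)=10619863, p(78)=12132164, p(79)=13848650, p(80)=15796476, p(81)=18004327, p(82)=20506255, p(83)=23338469, p(84)=26543660, p(85)=30167357, p(86)=34262962, p(87)=38887673, p(88)=44108109, p(89)=49995925, p(90)=56634173, p(91)=64112359, p(92)=72533807, p(93)=82010177, p(94)=92669720, p(95)=104651419, p(96)=118114304, p(97)=133230930, p(98)=150198136, p(99)=169229875, p(100)=190569292, p(101)=214481126, p(102)=241265379, p(103)=271248950, p(104)=304801365, p(105)=342325709, p(106)=384276336, p(107)=431149389, p(108)=483502844, p(109)=541946240, p(110)=607163746, p(111)=679903203, p(112)=761002156, p(113)=851376628, p(114)=952050665, p(115)=1064144451, p(116)=1188908248, p(117)=1327710076, p(118)=1482074143, p(119)=1653668665, p(120)=1844349560, p(121)=2056148051, p(122)=2291320912, p(123)=2552338241, p(124)=2841940500, p(125)=3163127352, p(126)=3519222692, p(127)=3913864295, p(128)=4351078600, p(129)=4835271870, p(130)=5371315400, p(131)=5964539504, p(132)=6620830889, p(133)=7346629512, p(134)=8149040695, p(135)=9035836076, p(136)=10015581680, p(137)=11097645016, p(138)=12292341831, p(139)=13610949895, p(140)=15065878135, p(141)=16670689208, p(142)=18440293320, p(143)=20390982757, p(144)=22540654445, p(145)=24908858009, p(146)=27517052599, p(147)=30388671978.
Final step: p(148) = p(147) + p(146) - p(143) - p(141) + p(136) + p(133) - p(126) - p(122) + p(113) + p(108) - p(97) - p(91) + p(78) + p(71) - p(56) - p(48) + p(31) + p(22) - p(3)
= 30388671978 + 27517052599 - 20390982757 - 16670689208 + 10015581680 + 7346629512 - 3519222692 - 2291320912 + 851376628 + 483502844 - 133230930 - 64112359 + 12132164 + 4697205 - 526823 - 147273 + 6842 + 1002 - 3
= 33549419497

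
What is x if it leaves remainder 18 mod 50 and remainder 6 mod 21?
468

Using Chinese Remainder Theorem:
M = 50 × 21 = 1050
M1 = 21, M2 = 50
y1 = 21^(-1) mod 50 = 31
y2 = 50^(-1) mod 21 = 8
x = (18×21×31 + 6×50×8) mod 1050 = 468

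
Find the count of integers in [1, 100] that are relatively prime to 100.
40

100 = 2^2 × 5^2
φ(n) = n × ∏(1 - 1/p) for each prime p dividing n
φ(100) = 100 × (1 - 1/2) × (1 - 1/5) = 40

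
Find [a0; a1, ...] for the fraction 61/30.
[2; 30]

Euclidean algorithm steps:
61 = 2 × 30 + 1
30 = 30 × 1 + 0
Continued fraction: [2; 30]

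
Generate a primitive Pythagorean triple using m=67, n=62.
(645, 8308, 8333)

Euclid's formula: a = m² - n², b = 2mn, c = m² + n²
m = 67, n = 62
a = 67² - 62² = 4489 - 3844 = 645
b = 2 × 67 × 62 = 8308
c = 67² + 62² = 4489 + 3844 = 8333
Verification: 645² + 8308² = 416025 + 69022864 = 69438889 = 8333² ✓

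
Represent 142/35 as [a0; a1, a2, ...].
[4; 17, 2]

Euclidean algorithm steps:
142 = 4 × 35 + 2
35 = 17 × 2 + 1
2 = 2 × 1 + 0
Continued fraction: [4; 17, 2]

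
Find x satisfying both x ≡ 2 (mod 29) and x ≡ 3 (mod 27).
408

Using Chinese Remainder Theorem:
M = 29 × 27 = 783
M1 = 27, M2 = 29
y1 = 27^(-1) mod 29 = 14
y2 = 29^(-1) mod 27 = 14
x = (2×27×14 + 3×29×14) mod 783 = 408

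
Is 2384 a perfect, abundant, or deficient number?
deficient

Proper divisors of 2384: sum = 1 + 2 + 4 + 8 + 16 + 149 + 298 + 596 + 1192 = 2266
Since 2266 < 2384, 2384 is deficient.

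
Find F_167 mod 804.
373

Matrix identity: Q^n = [[F_(n+1), F_n], [F_n, F_(n-1)]] with Q = [[1,1],[1,0]].
n = 167 = 10100111₂. Square-and-multiply, entries mod 804:
Q^1 = [[1,1],[1,0]]
Q^2 = (Q^1)² = [[2,1],[1,1]]
Q^5 = (Q^2)²·Q = [[8,5],[5,3]]
Q^10 = (Q^5)² = [[89,55],[55,34]]
Q^20 = (Q^10)² = [[494,333],[333,161]]
Q^41 = (Q^20)²·Q = [[592,361],[361,231]]
Q^83 = (Q^41)²·Q = [[420,797],[797,427]]
Q^167 = (Q^83)²·Q = [[72,373],[373,503]]
F_167 mod 804 = Q^167[0][1] = 373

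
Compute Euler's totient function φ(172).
84

172 = 2^2 × 43
φ(n) = n × ∏(1 - 1/p) for each prime p dividing n
φ(172) = 172 × (1 - 1/2) × (1 - 1/43) = 84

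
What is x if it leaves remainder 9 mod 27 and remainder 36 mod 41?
36

Using Chinese Remainder Theorem:
M = 27 × 41 = 1107
M1 = 41, M2 = 27
y1 = 41^(-1) mod 27 = 2
y2 = 27^(-1) mod 41 = 38
x = (9×41×2 + 36×27×38) mod 1107 = 36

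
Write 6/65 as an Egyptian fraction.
1/11 + 1/715

Greedy algorithm:
6/65: ceiling(65/6) = 11, use 1/11
1/715: ceiling(715/1) = 715, use 1/715
Result: 6/65 = 1/11 + 1/715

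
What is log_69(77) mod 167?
30

Baby-step giant-step with step n = ⌈√167⌉ = 13.
Baby steps 69^j mod 167 (j:value) for j=0..12: 0:1, 1:69, 2:85, 3:20, 4:44, 5:30, 6:66, 7:45, 8:99, 9:151, 10:65, 11:143, 12:14.
Giant-step multiplier: 69^(-13) ≡ 69^(166-13) = 69^153 ≡ 51 (mod 167).
Giant steps γ_i = 77·51^i mod 167: γ_0=77, γ_1=86, γ_2=44 (in table at j=4).
x = i·n + j = 2·13 + 4 = 30.
Check: 69^30 ≡ 77 (mod 167).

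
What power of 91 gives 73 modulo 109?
52

Baby-step giant-step with step n = ⌈√109⌉ = 11.
Baby steps 91^j mod 109 (j:value) for j=0..10: 0:1, 1:91, 2:106, 3:54, 4:9, 5:56, 6:82, 7:50, 8:81, 9:68, 10:84.
Giant-step multiplier: 91^(-11) ≡ 91^(108-11) = 91^97 ≡ 39 (mod 109).
Giant steps γ_i = 73·39^i mod 109: γ_0=73, γ_1=13, γ_2=71, γ_3=44, γ_4=81 (in table at j=8).
x = i·n + j = 4·11 + 8 = 52.
Check: 91^52 ≡ 73 (mod 109).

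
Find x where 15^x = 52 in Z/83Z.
77

Baby-step giant-step with step n = ⌈√83⌉ = 10.
Baby steps 15^j mod 83 (j:value) for j=0..9: 0:1, 1:15, 2:59, 3:55, 4:78, 5:8, 6:37, 7:57, 8:25, 9:43.
Giant-step multiplier: 15^(-10) ≡ 15^(82-10) = 15^72 ≡ 48 (mod 83).
Giant steps γ_i = 52·48^i mod 83: γ_0=52, γ_1=6, γ_2=39, γ_3=46, γ_4=50, γ_5=76, γ_6=79, γ_7=57 (in table at j=7).
x = i·n + j = 7·10 + 7 = 77.
Check: 15^77 ≡ 52 (mod 83).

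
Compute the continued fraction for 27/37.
[0; 1, 2, 1, 2, 3]

Euclidean algorithm steps:
27 = 0 × 37 + 27
37 = 1 × 27 + 10
27 = 2 × 10 + 7
10 = 1 × 7 + 3
7 = 2 × 3 + 1
3 = 3 × 1 + 0
Continued fraction: [0; 1, 2, 1, 2, 3]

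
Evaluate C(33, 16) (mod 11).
0

Using Lucas' theorem:
Write n=33 and k=16 in base 11:
n in base 11: [3, 0]
k in base 11: [1, 5]
C(33,16) mod 11 = ∏ C(n_i, k_i) mod 11
Digit binomials (mod 11): C(3,1) = 3; C(0,5) = 0 (k_i > n_i)
Product: 3 × 0 = 0 ≡ 0 (mod 11)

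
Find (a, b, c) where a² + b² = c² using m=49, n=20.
(2001, 1960, 2801)

Euclid's formula: a = m² - n², b = 2mn, c = m² + n²
m = 49, n = 20
a = 49² - 20² = 2401 - 400 = 2001
b = 2 × 49 × 20 = 1960
c = 49² + 20² = 2401 + 400 = 2801
Verification: 2001² + 1960² = 4004001 + 3841600 = 7845601 = 2801² ✓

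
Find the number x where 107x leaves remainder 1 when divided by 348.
335

gcd(107, 348) = 1, so the inverse exists.
Extended Euclidean algorithm on (348, 107):
348 = 3 × 107 + 27  ⟹  27 = (1)·348 + (-3)·107
107 = 3 × 27 + 26  ⟹  26 = (-3)·348 + (10)·107
27 = 1 × 26 + 1  ⟹  1 = (4)·348 + (-13)·107
So (-13)·107 ≡ 1 (mod 348), i.e. 107^(-1) ≡ -13 ≡ 335 (mod 348).
Check: 107 × 335 = 35845 ≡ 1 (mod 348)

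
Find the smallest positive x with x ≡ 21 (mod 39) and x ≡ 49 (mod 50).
99

Using Chinese Remainder Theorem:
M = 39 × 50 = 1950
M1 = 50, M2 = 39
y1 = 50^(-1) mod 39 = 32
y2 = 39^(-1) mod 50 = 9
x = (21×50×32 + 49×39×9) mod 1950 = 99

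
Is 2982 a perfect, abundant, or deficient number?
abundant

Proper divisors of 2982: sum = 1 + 2 + 3 + 6 + 7 + 14 + 21 + 42 + 71 + 142 + 213 + 426 + 497 + 994 + 1491 = 3930
Since 3930 > 2982, 2982 is abundant.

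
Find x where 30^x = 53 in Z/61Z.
57

Baby-step giant-step with step n = ⌈√61⌉ = 8.
Baby steps 30^j mod 61 (j:value) for j=0..7: 0:1, 1:30, 2:46, 3:38, 4:42, 5:40, 6:41, 7:10.
Giant-step multiplier: 30^(-8) ≡ 30^(60-8) = 30^52 ≡ 12 (mod 61).
Giant steps γ_i = 53·12^i mod 61: γ_0=53, γ_1=26, γ_2=7, γ_3=23, γ_4=32, γ_5=18, γ_6=33, γ_7=30 (in table at j=1).
x = i·n + j = 7·8 + 1 = 57.
Check: 30^57 ≡ 53 (mod 61).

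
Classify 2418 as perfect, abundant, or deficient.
abundant

Proper divisors of 2418: sum = 1 + 2 + 3 + 6 + 13 + 26 + 31 + 39 + 62 + 78 + 93 + 186 + 403 + 806 + 1209 = 2958
Since 2958 > 2418, 2418 is abundant.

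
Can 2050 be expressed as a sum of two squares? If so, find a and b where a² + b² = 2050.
5² + 45² (a=5, b=45)

Factorization: 2050 = 2 × 5^2 × 41
By Fermat: n is sum of two squares iff every prime p ≡ 3 (mod 4) appears to even power.
All primes ≡ 3 (mod 4) appear to even power.
Search a = 0, 1, 2, … for 2050 - a² a perfect square: first hit at a = 5: 2050 - 25 = 2025 = 45².
2050 = 5² + 45² = 25 + 2025 ✓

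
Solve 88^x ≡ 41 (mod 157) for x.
63

Baby-step giant-step with step n = ⌈√157⌉ = 13.
Baby steps 88^j mod 157 (j:value) for j=0..12: 0:1, 1:88, 2:51, 3:92, 4:89, 5:139, 6:143, 7:24, 8:71, 9:125, 10:10, 11:95, 12:39.
Giant-step multiplier: 88^(-13) ≡ 88^(156-13) = 88^143 ≡ 107 (mod 157).
Giant steps γ_i = 41·107^i mod 157: γ_0=41, γ_1=148, γ_2=136, γ_3=108, γ_4=95 (in table at j=11).
x = i·n + j = 4·13 + 11 = 63.
Check: 88^63 ≡ 41 (mod 157).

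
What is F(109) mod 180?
89

Matrix identity: Q^n = [[F_(n+1), F_n], [F_n, F_(n-1)]] with Q = [[1,1],[1,0]].
n = 109 = 1101101₂. Square-and-multiply, entries mod 180:
Q^1 = [[1,1],[1,0]]
Q^3 = (Q^1)²·Q = [[3,2],[2,1]]
Q^6 = (Q^3)² = [[13,8],[8,5]]
Q^13 = (Q^6)²·Q = [[17,53],[53,144]]
Q^27 = (Q^13)²·Q = [[111,38],[38,73]]
Q^54 = (Q^27)² = [[85,152],[152,113]]
Q^109 = (Q^54)²·Q = [[125,89],[89,36]]
F_109 mod 180 = Q^109[0][1] = 89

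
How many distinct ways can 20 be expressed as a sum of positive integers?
627

p(n) counts ways to write n as a sum of positive integers (order ignored).
Euler's pentagonal recurrence: p(k) = p(k-1) + p(k-2) - p(k-5) - p(k-7) + p(k-12) + p(k-15) - ... (offsets j(3j∓1)/2, signs ++--, p(0)=1, p(<0)=0).
DP table for k = 0..19: p(0)=1, p(1)=1, p(2)=2, p(3)=3, p(4)=5, p(5)=7, p(6)=11, p(7)=15, p(8)=22, p(9)=30, p(10)=42, p(11)=56, p(12)=77, p(13)=101, p(14)=135, p(15)=176, p(16)=231, p(17)=297, p(18)=385, p(19)=490.
Final step: p(20) = p(19) + p(18) - p(15) - p(13) + p(8) + p(5)
= 490 + 385 - 176 - 101 + 22 + 7
= 627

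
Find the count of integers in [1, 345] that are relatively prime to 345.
176

345 = 3 × 5 × 23
φ(n) = n × ∏(1 - 1/p) for each prime p dividing n
φ(345) = 345 × (1 - 1/3) × (1 - 1/5) × (1 - 1/23) = 176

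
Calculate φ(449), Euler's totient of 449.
448

449 = 449
φ(n) = n × ∏(1 - 1/p) for each prime p dividing n
φ(449) = 449 × (1 - 1/449) = 448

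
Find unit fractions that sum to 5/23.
1/5 + 1/58 + 1/6670

Greedy algorithm:
5/23: ceiling(23/5) = 5, use 1/5
2/115: ceiling(115/2) = 58, use 1/58
1/6670: ceiling(6670/1) = 6670, use 1/6670
Result: 5/23 = 1/5 + 1/58 + 1/6670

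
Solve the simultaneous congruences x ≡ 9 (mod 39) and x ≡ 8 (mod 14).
204

Using Chinese Remainder Theorem:
M = 39 × 14 = 546
M1 = 14, M2 = 39
y1 = 14^(-1) mod 39 = 14
y2 = 39^(-1) mod 14 = 9
x = (9×14×14 + 8×39×9) mod 546 = 204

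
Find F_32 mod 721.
168

Matrix identity: Q^n = [[F_(n+1), F_n], [F_n, F_(n-1)]] with Q = [[1,1],[1,0]].
n = 32 = 100000₂. Square-and-multiply, entries mod 721:
Q^1 = [[1,1],[1,0]]
Q^2 = (Q^1)² = [[2,1],[1,1]]
Q^4 = (Q^2)² = [[5,3],[3,2]]
Q^8 = (Q^4)² = [[34,21],[21,13]]
Q^16 = (Q^8)² = [[155,266],[266,610]]
Q^32 = (Q^16)² = [[330,168],[168,162]]
F_32 mod 721 = Q^32[0][1] = 168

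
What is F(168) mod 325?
91

Matrix identity: Q^n = [[F_(n+1), F_n], [F_n, F_(n-1)]] with Q = [[1,1],[1,0]].
n = 168 = 10101000₂. Square-and-multiply, entries mod 325:
Q^1 = [[1,1],[1,0]]
Q^2 = (Q^1)² = [[2,1],[1,1]]
Q^5 = (Q^2)²·Q = [[8,5],[5,3]]
Q^10 = (Q^5)² = [[89,55],[55,34]]
Q^21 = (Q^10)²·Q = [[161,221],[221,265]]
Q^42 = (Q^21)² = [[12,221],[221,116]]
Q^84 = (Q^42)² = [[235,13],[13,222]]
Q^168 = (Q^84)² = [[144,91],[91,53]]
F_168 mod 325 = Q^168[0][1] = 91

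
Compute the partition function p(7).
15

p(n) counts ways to write n as a sum of positive integers (order ignored).
Examples: 7; 6 + 1; 5 + 2; 5 + 1 + 1; 4 + 3; ... (15 total)
p(7) = 15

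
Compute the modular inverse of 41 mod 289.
141

gcd(41, 289) = 1, so the inverse exists.
Extended Euclidean algorithm on (289, 41):
289 = 7 × 41 + 2  ⟹  2 = (1)·289 + (-7)·41
41 = 20 × 2 + 1  ⟹  1 = (-20)·289 + (141)·41
So (141)·41 ≡ 1 (mod 289), i.e. 41^(-1) ≡ 141 (mod 289).
Check: 41 × 141 = 5781 ≡ 1 (mod 289)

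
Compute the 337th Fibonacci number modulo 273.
1

Matrix identity: Q^n = [[F_(n+1), F_n], [F_n, F_(n-1)]] with Q = [[1,1],[1,0]].
n = 337 = 101010001₂. Square-and-multiply, entries mod 273:
Q^1 = [[1,1],[1,0]]
Q^2 = (Q^1)² = [[2,1],[1,1]]
Q^5 = (Q^2)²·Q = [[8,5],[5,3]]
Q^10 = (Q^5)² = [[89,55],[55,34]]
Q^21 = (Q^10)²·Q = [[239,26],[26,213]]
Q^42 = (Q^21)² = [[194,13],[13,181]]
Q^84 = (Q^42)² = [[131,234],[234,170]]
Q^168 = (Q^84)² = [[118,0],[0,118]]
Q^337 = (Q^168)²·Q = [[1,1],[1,0]]
F_337 mod 273 = Q^337[0][1] = 1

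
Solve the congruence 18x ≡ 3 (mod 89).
x ≡ 15 (mod 89)

gcd(18, 89) = 1, which divides 3, so solutions exist.
Find 18^(-1) mod 89 by the extended Euclidean algorithm:
89 = 4 × 18 + 17  ⟹  17 = (1)·89 + (-4)·18
18 = 1 × 17 + 1  ⟹  1 = (-1)·89 + (5)·18
So (5)·18 ≡ 1 (mod 89), i.e. 18^(-1) ≡ 5 (mod 89).
x ≡ 5 × 3 = 15 ≡ 15 (mod 89).
Check: 18 × 15 = 270 ≡ 3 (mod 89).
Unique solution: x ≡ 15 (mod 89)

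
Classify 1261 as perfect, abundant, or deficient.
deficient

Proper divisors of 1261: sum = 1 + 13 + 97 = 111
Since 111 < 1261, 1261 is deficient.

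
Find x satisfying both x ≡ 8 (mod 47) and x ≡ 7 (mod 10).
337

Using Chinese Remainder Theorem:
M = 47 × 10 = 470
M1 = 10, M2 = 47
y1 = 10^(-1) mod 47 = 33
y2 = 47^(-1) mod 10 = 3
x = (8×10×33 + 7×47×3) mod 470 = 337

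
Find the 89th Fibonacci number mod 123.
34

Matrix identity: Q^n = [[F_(n+1), F_n], [F_n, F_(n-1)]] with Q = [[1,1],[1,0]].
n = 89 = 1011001₂. Square-and-multiply, entries mod 123:
Q^1 = [[1,1],[1,0]]
Q^2 = (Q^1)² = [[2,1],[1,1]]
Q^5 = (Q^2)²·Q = [[8,5],[5,3]]
Q^11 = (Q^5)²·Q = [[21,89],[89,55]]
Q^22 = (Q^11)² = [[121,122],[122,122]]
Q^44 = (Q^22)² = [[5,3],[3,2]]
Q^89 = (Q^44)²·Q = [[55,34],[34,21]]
F_89 mod 123 = Q^89[0][1] = 34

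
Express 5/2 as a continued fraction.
[2; 2]

Euclidean algorithm steps:
5 = 2 × 2 + 1
2 = 2 × 1 + 0
Continued fraction: [2; 2]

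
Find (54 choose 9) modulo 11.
10

Using Lucas' theorem:
Write n=54 and k=9 in base 11:
n in base 11: [4, 10]
k in base 11: [0, 9]
C(54,9) mod 11 = ∏ C(n_i, k_i) mod 11
Digit binomials (mod 11): C(4,0) = 1; C(10,9) = 10
Product: 1 × 10 = 10 ≡ 10 (mod 11)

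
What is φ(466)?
232

466 = 2 × 233
φ(n) = n × ∏(1 - 1/p) for each prime p dividing n
φ(466) = 466 × (1 - 1/2) × (1 - 1/233) = 232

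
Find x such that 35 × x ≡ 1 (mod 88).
83

gcd(35, 88) = 1, so the inverse exists.
Extended Euclidean algorithm on (88, 35):
88 = 2 × 35 + 18  ⟹  18 = (1)·88 + (-2)·35
35 = 1 × 18 + 17  ⟹  17 = (-1)·88 + (3)·35
18 = 1 × 17 + 1  ⟹  1 = (2)·88 + (-5)·35
So (-5)·35 ≡ 1 (mod 88), i.e. 35^(-1) ≡ -5 ≡ 83 (mod 88).
Check: 35 × 83 = 2905 ≡ 1 (mod 88)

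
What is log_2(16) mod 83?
4

Baby-step giant-step with step n = ⌈√83⌉ = 10.
Baby steps 2^j mod 83 (j:value) for j=0..9: 0:1, 1:2, 2:4, 3:8, 4:16, 5:32, 6:64, 7:45, 8:7, 9:14.
h = 16 is already in the table at j=4, so x = 4.
Check: 2^4 ≡ 16 (mod 83).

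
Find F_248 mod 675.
651

Matrix identity: Q^n = [[F_(n+1), F_n], [F_n, F_(n-1)]] with Q = [[1,1],[1,0]].
n = 248 = 11111000₂. Square-and-multiply, entries mod 675:
Q^1 = [[1,1],[1,0]]
Q^3 = (Q^1)²·Q = [[3,2],[2,1]]
Q^7 = (Q^3)²·Q = [[21,13],[13,8]]
Q^15 = (Q^7)²·Q = [[312,610],[610,377]]
Q^31 = (Q^15)²·Q = [[84,319],[319,440]]
Q^62 = (Q^31)² = [[142,431],[431,386]]
Q^124 = (Q^62)² = [[50,93],[93,632]]
Q^248 = (Q^124)² = [[349,651],[651,373]]
F_248 mod 675 = Q^248[0][1] = 651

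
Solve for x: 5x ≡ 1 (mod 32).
13

gcd(5, 32) = 1, so the inverse exists.
Extended Euclidean algorithm on (32, 5):
32 = 6 × 5 + 2  ⟹  2 = (1)·32 + (-6)·5
5 = 2 × 2 + 1  ⟹  1 = (-2)·32 + (13)·5
So (13)·5 ≡ 1 (mod 32), i.e. 5^(-1) ≡ 13 (mod 32).
Check: 5 × 13 = 65 ≡ 1 (mod 32)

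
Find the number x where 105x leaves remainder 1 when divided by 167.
35

gcd(105, 167) = 1, so the inverse exists.
Extended Euclidean algorithm on (167, 105):
167 = 1 × 105 + 62  ⟹  62 = (1)·167 + (-1)·105
105 = 1 × 62 + 43  ⟹  43 = (-1)·167 + (2)·105
62 = 1 × 43 + 19  ⟹  19 = (2)·167 + (-3)·105
43 = 2 × 19 + 5  ⟹  5 = (-5)·167 + (8)·105
19 = 3 × 5 + 4  ⟹  4 = (17)·167 + (-27)·105
5 = 1 × 4 + 1  ⟹  1 = (-22)·167 + (35)·105
So (35)·105 ≡ 1 (mod 167), i.e. 105^(-1) ≡ 35 (mod 167).
Check: 105 × 35 = 3675 ≡ 1 (mod 167)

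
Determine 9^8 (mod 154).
25

Repeated squaring. Binary of 8 = 1000.
9^1 ≡ 9 (mod 154); 9^2 ≡ 81 (mod 154); 9^4 ≡ 93 (mod 154); 9^8 ≡ 25 (mod 154)
9^8 = 9^8 ≡ 25 (mod 154)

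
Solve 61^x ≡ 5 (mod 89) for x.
38

Baby-step giant-step with step n = ⌈√89⌉ = 10.
Baby steps 61^j mod 89 (j:value) for j=0..9: 0:1, 1:61, 2:72, 3:31, 4:22, 5:7, 6:71, 7:59, 8:39, 9:65.
Giant-step multiplier: 61^(-10) ≡ 61^(88-10) = 61^78 ≡ 20 (mod 89).
Giant steps γ_i = 5·20^i mod 89: γ_0=5, γ_1=11, γ_2=42, γ_3=39 (in table at j=8).
x = i·n + j = 3·10 + 8 = 38.
Check: 61^38 ≡ 5 (mod 89).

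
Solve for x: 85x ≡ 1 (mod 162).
61

gcd(85, 162) = 1, so the inverse exists.
Extended Euclidean algorithm on (162, 85):
162 = 1 × 85 + 77  ⟹  77 = (1)·162 + (-1)·85
85 = 1 × 77 + 8  ⟹  8 = (-1)·162 + (2)·85
77 = 9 × 8 + 5  ⟹  5 = (10)·162 + (-19)·85
8 = 1 × 5 + 3  ⟹  3 = (-11)·162 + (21)·85
5 = 1 × 3 + 2  ⟹  2 = (21)·162 + (-40)·85
3 = 1 × 2 + 1  ⟹  1 = (-32)·162 + (61)·85
So (61)·85 ≡ 1 (mod 162), i.e. 85^(-1) ≡ 61 (mod 162).
Check: 85 × 61 = 5185 ≡ 1 (mod 162)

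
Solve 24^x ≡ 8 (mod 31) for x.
24

Baby-step giant-step with step n = ⌈√31⌉ = 6.
Baby steps 24^j mod 31 (j:value) for j=0..5: 0:1, 1:24, 2:18, 3:29, 4:14, 5:26.
Giant-step multiplier: 24^(-6) ≡ 24^(30-6) = 24^24 ≡ 8 (mod 31).
Giant steps γ_i = 8·8^i mod 31: γ_0=8, γ_1=2, γ_2=16, γ_3=4, γ_4=1 (in table at j=0).
x = i·n + j = 4·6 + 0 = 24.
Check: 24^24 ≡ 8 (mod 31).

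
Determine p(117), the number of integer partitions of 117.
1327710076

p(n) counts ways to write n as a sum of positive integers (order ignored).
Euler's pentagonal recurrence: p(k) = p(k-1) + p(k-2) - p(k-5) - p(k-7) + p(k-12) + p(k-15) - ... (offsets j(3j∓1)/2, signs ++--, p(0)=1, p(<0)=0).
DP table for k = 0..116: p(0)=1, p(1)=1, p(2)=2, p(3)=3, p(4)=5, p(5)=7, p(6)=11, p(7)=15, p(8)=22, p(9)=30, p(10)=42, p(11)=56, p(12)=77, p(13)=101, p(14)=135, p(15)=176, p(16)=231, p(17)=297, p(18)=385, p(19)=490, p(20)=627, p(21)=792, p(22)=1002, p(23)=1255, p(24)=1575, p(25)=1958, p(26)=2436, p(27)=3010, p(28)=3718, p(29)=4565, p(30)=5604, p(31)=6842, p(32)=8349, p(33)=10143, p(34)=12310, p(35)=14883, p(36)=17977, p(37)=21637, p(38)=26015, p(39)=31185, p(40)=37338, p(41)=44583, p(42)=53174, p(43)=63261, p(44)=75175, p(45)=89134, p(46)=105558, p(47)=124754, p(48)=147273, p(49)=173525, p(50)=204226, p(51)=239943, p(52)=281589, p(53)=329931, p(54)=386155, p(55)=451276, p(56)=526823, p(57)=614154, p(58)=715220, p(59)=831820, p(60)=966467, p(61)=1121505, p(62)=1300156, p(63)=1505499, p(64)=1741630, p(65)=2012558, p(66)=2323520, p(67)=2679689, p(68)=3087735, p(69)=3554345, p(70)=4087968, p(71)=4697205, p(72)=5392783, p(73)=6185689, p(74)=7089500, p(75)=8118264, p(76)=9289091, p(77)=10619863, p(78)=12132164, p(79)=13848650, p(80)=15796476, p(81)=18004327, p(82)=20506255, p(83)=23338469, p(84)=26543660, p(85)=30167357, p(86)=34262962, p(87)=38887673, p(88)=44108109, p(89)=49995925, p(90)=56634173, p(91)=64112359, p(92)=72533807, p(93)=82010177, p(94)=92669720, p(95)=104651419, p(96)=118114304, p(97)=133230930, p(98)=150198136, p(99)=169229875, p(100)=190569292, p(101)=214481126, p(102)=241265379, p(103)=271248950, p(104)=304801365, p(105)=342325709, p(106)=384276336, p(107)=431149389, p(108)=483502844, p(109)=541946240, p(110)=607163746, p(111)=679903203, p(112)=761002156, p(113)=851376628, p(114)=952050665, p(115)=1064144451, p(116)=1188908248.
Final step: p(117) = p(116) + p(115) - p(112) - p(110) + p(105) + p(102) - p(95) - p(91) + p(82) + p(77) - p(66) - p(60) + p(47) + p(40) - p(25) - p(17) + p(0)
= 1188908248 + 1064144451 - 761002156 - 607163746 + 342325709 + 241265379 - 104651419 - 64112359 + 20506255 + 10619863 - 2323520 - 966467 + 124754 + 37338 - 1958 - 297 + 1
= 1327710076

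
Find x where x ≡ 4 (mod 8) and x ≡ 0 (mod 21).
84

Using Chinese Remainder Theorem:
M = 8 × 21 = 168
M1 = 21, M2 = 8
y1 = 21^(-1) mod 8 = 5
y2 = 8^(-1) mod 21 = 8
x = (4×21×5 + 0×8×8) mod 168 = 84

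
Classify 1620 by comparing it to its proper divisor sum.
abundant

Proper divisors of 1620: sum = 1 + 2 + 3 + 4 + 5 + 6 + 9 + 10 + ... + 324 + 405 + 540 + 810 (29 divisors) = 3462
Since 3462 > 1620, 1620 is abundant.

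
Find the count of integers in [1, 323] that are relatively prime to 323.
288

323 = 17 × 19
φ(n) = n × ∏(1 - 1/p) for each prime p dividing n
φ(323) = 323 × (1 - 1/17) × (1 - 1/19) = 288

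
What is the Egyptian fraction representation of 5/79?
1/16 + 1/1264

Greedy algorithm:
5/79: ceiling(79/5) = 16, use 1/16
1/1264: ceiling(1264/1) = 1264, use 1/1264
Result: 5/79 = 1/16 + 1/1264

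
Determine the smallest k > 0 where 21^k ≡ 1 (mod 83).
41

83 is prime, so ord(21) divides φ(83) = 82.
Divisors of 82: 1, 2, 41, 82.
Repeated squaring: 21^1 ≡ 21, 21^2 ≡ 26, 21^4 ≡ 12, 21^8 ≡ 61, 21^16 ≡ 69, 21^32 ≡ 30, 21^64 ≡ 70 (mod 83).
Test 21^d mod 83 for each divisor d in increasing order:
21^1 ≡ 21
21^2 ≡ 26
21^41 = 21^32·21^8·21^1 ≡ 1  ← first divisor giving 1
The order is 41.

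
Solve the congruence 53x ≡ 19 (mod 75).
x ≡ 23 (mod 75)

gcd(53, 75) = 1, which divides 19, so solutions exist.
Find 53^(-1) mod 75 by the extended Euclidean algorithm:
75 = 1 × 53 + 22  ⟹  22 = (1)·75 + (-1)·53
53 = 2 × 22 + 9  ⟹  9 = (-2)·75 + (3)·53
22 = 2 × 9 + 4  ⟹  4 = (5)·75 + (-7)·53
9 = 2 × 4 + 1  ⟹  1 = (-12)·75 + (17)·53
So (17)·53 ≡ 1 (mod 75), i.e. 53^(-1) ≡ 17 (mod 75).
x ≡ 17 × 19 = 323 ≡ 23 (mod 75).
Check: 53 × 23 = 1219 ≡ 19 (mod 75).
Unique solution: x ≡ 23 (mod 75)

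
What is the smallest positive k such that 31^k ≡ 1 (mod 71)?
70

71 is prime, so ord(31) divides φ(71) = 70.
Divisors of 70: 1, 2, 5, 7, 10, 14, 35, 70.
Repeated squaring: 31^1 ≡ 31, 31^2 ≡ 38, 31^4 ≡ 24, 31^8 ≡ 8, 31^16 ≡ 64, 31^32 ≡ 49, 31^64 ≡ 58 (mod 71).
Test 31^d mod 71 for each divisor d in increasing order:
31^1 ≡ 31
31^2 ≡ 38
31^5 = 31^4·31^1 ≡ 34
31^7 = 31^4·31^2·31^1 ≡ 14
31^10 = 31^8·31^2 ≡ 20
31^14 = 31^8·31^4·31^2 ≡ 54
31^35 = 31^32·31^2·31^1 ≡ 70
31^70 = 31^64·31^4·31^2 ≡ 1  ← first divisor giving 1
The order is 70.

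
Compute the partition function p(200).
3972999029388

p(n) counts ways to write n as a sum of positive integers (order ignored).
Euler's pentagonal recurrence: p(k) = p(k-1) + p(k-2) - p(k-5) - p(k-7) + p(k-12) + p(k-15) - ... (offsets j(3j∓1)/2, signs ++--, p(0)=1, p(<0)=0).
DP table for k = 0..199: p(0)=1, p(1)=1, p(2)=2, p(3)=3, p(4)=5, p(5)=7, p(6)=11, p(7)=15, p(8)=22, p(9)=30, p(10)=42, p(11)=56, p(12)=77, p(13)=101, p(14)=135, p(15)=176, p(16)=231, p(17)=297, p(18)=385, p(19)=490, p(20)=627, p(21)=792, p(22)=1002, p(23)=1255, p(24)=1575, p(25)=1958, p(26)=2436, p(27)=3010, p(28)=3718, p(29)=4565, p(30)=5604, p(31)=6842, p(32)=8349, p(33)=10143, p(34)=12310, p(35)=14883, p(36)=17977, p(37)=21637, p(38)=26015, p(39)=31185, p(40)=37338, p(41)=44583, p(42)=53174, p(43)=63261, p(44)=75175, p(45)=89134, p(46)=105558, p(47)=124754, p(48)=147273, p(49)=173525, p(50)=204226, p(51)=239943, p(52)=281589, p(53)=329931, p(54)=386155, p(55)=451276, p(56)=526823, p(57)=614154, p(58)=715220, p(59)=831820, p(60)=966467, p(61)=1121505, p(62)=1300156, p(63)=1505499, p(64)=1741630, p(65)=2012558, p(66)=2323520, p(67)=2679689, p(68)=3087735, p(69)=3554345, p(70)=4087968, p(71)=4697205, p(72)=5392783, p(73)=6185689, p(74)=7089500, p(75)=8118264, p(76)=9289091, p(77)=10619863, p(78)=12132164, p(79)=13848650, p(80)=15796476, p(81)=18004327, p(82)=20506255, p(83)=23338469, p(84)=26543660, p(85)=30167357, p(86)=34262962, p(87)=38887673, p(88)=44108109, p(89)=49995925, p(90)=56634173, p(91)=64112359, p(92)=72533807, p(93)=82010177, p(94)=92669720, p(95)=104651419, p(96)=118114304, p(97)=133230930, p(98)=150198136, p(99)=169229875, p(100)=190569292, p(101)=214481126, p(102)=241265379, p(103)=271248950, p(104)=304801365, p(105)=342325709, p(106)=384276336, p(107)=431149389, p(108)=483502844, p(109)=541946240, p(110)=607163746, p(111)=679903203, p(112)=761002156, p(113)=851376628, p(114)=952050665, p(115)=1064144451, p(116)=1188908248, p(117)=1327710076, p(118)=1482074143, p(119)=1653668665, p(120)=1844349560, p(121)=2056148051, p(122)=2291320912, p(123)=2552338241, p(124)=2841940500, p(125)=3163127352, p(126)=3519222692, p(127)=3913864295, p(128)=4351078600, p(129)=4835271870, p(130)=5371315400, p(131)=5964539504, p(132)=6620830889, p(133)=7346629512, p(134)=8149040695, p(135)=9035836076, p(136)=10015581680, p(137)=11097645016, p(138)=12292341831, p(139)=13610949895, p(140)=15065878135, p(141)=16670689208, p(142)=18440293320, p(143)=20390982757, p(144)=22540654445, p(145)=24908858009, p(146)=27517052599, p(147)=30388671978, p(148)=33549419497, p(149)=37027355200, p(150)=40853235313, p(151)=45060624582, p(152)=49686288421, p(153)=54770336324, p(154)=60356673280, p(155)=66493182097, p(156)=73232243759, p(157)=80630964769, p(158)=88751778802, p(159)=97662728555, p(160)=107438159466, p(161)=118159068427, p(162)=129913904637, p(163)=142798995930, p(164)=156919475295, p(165)=172389800255, p(166)=189334822579, p(167)=207890420102, p(168)=228204732751, p(169)=250438925115, p(170)=274768617130, p(171)=301384802048, p(172)=330495499613, p(173)=362326859895, p(174)=397125074750, p(175)=435157697830, p(176)=476715857290, p(177)=522115831195, p(178)=571701605655, p(179)=625846753120, p(180)=684957390936, p(181)=749474411781, p(182)=819876908323, p(183)=896684817527, p(184)=980462880430, p(185)=1071823774337, p(186)=1171432692373, p(187)=1280011042268, p(188)=1398341745571, p(189)=1527273599625, p(190)=1667727404093, p(191)=1820701100652, p(192)=1987276856363, p(193)=2168627105469, p(194)=2366022741845, p(195)=2580840212973, p(196)=2814570987591, p(197)=3068829878530, p(198)=3345365983698, p(199)=3646072432125.
Final step: p(200) = p(199) + p(198) - p(195) - p(193) + p(188) + p(185) - p(178) - p(174) + p(165) + p(160) - p(149) - p(143) + p(130) + p(123) - p(108) - p(100) + p(83) + p(74) - p(55) - p(45) + p(24) + p(13)
= 3646072432125 + 3345365983698 - 2580840212973 - 2168627105469 + 1398341745571 + 1071823774337 - 571701605655 - 397125074750 + 172389800255 + 107438159466 - 37027355200 - 20390982757 + 5371315400 + 2552338241 - 483502844 - 190569292 + 23338469 + 7089500 - 451276 - 89134 + 1575 + 101
= 3972999029388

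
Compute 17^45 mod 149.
5

Repeated squaring. Binary of 45 = 101101.
17^1 ≡ 17 (mod 149); 17^2 ≡ 140 (mod 149); 17^4 ≡ 81 (mod 149); 17^8 ≡ 5 (mod 149); 17^16 ≡ 25 (mod 149); 17^32 ≡ 29 (mod 149)
17^45 = 17^1 × 17^4 × 17^8 × 17^32 ≡ 5 (mod 149)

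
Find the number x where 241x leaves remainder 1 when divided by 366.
325

gcd(241, 366) = 1, so the inverse exists.
Extended Euclidean algorithm on (366, 241):
366 = 1 × 241 + 125  ⟹  125 = (1)·366 + (-1)·241
241 = 1 × 125 + 116  ⟹  116 = (-1)·366 + (2)·241
125 = 1 × 116 + 9  ⟹  9 = (2)·366 + (-3)·241
116 = 12 × 9 + 8  ⟹  8 = (-25)·366 + (38)·241
9 = 1 × 8 + 1  ⟹  1 = (27)·366 + (-41)·241
So (-41)·241 ≡ 1 (mod 366), i.e. 241^(-1) ≡ -41 ≡ 325 (mod 366).
Check: 241 × 325 = 78325 ≡ 1 (mod 366)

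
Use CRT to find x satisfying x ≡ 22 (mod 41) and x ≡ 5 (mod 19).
309

Using Chinese Remainder Theorem:
M = 41 × 19 = 779
M1 = 19, M2 = 41
y1 = 19^(-1) mod 41 = 13
y2 = 41^(-1) mod 19 = 13
x = (22×19×13 + 5×41×13) mod 779 = 309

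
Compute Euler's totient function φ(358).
178

358 = 2 × 179
φ(n) = n × ∏(1 - 1/p) for each prime p dividing n
φ(358) = 358 × (1 - 1/2) × (1 - 1/179) = 178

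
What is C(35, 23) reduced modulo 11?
6

Using Lucas' theorem:
Write n=35 and k=23 in base 11:
n in base 11: [3, 2]
k in base 11: [2, 1]
C(35,23) mod 11 = ∏ C(n_i, k_i) mod 11
Digit binomials (mod 11): C(3,2) = 3; C(2,1) = 2
Product: 3 × 2 = 6 ≡ 6 (mod 11)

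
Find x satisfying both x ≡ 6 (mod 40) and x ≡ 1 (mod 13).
326

Using Chinese Remainder Theorem:
M = 40 × 13 = 520
M1 = 13, M2 = 40
y1 = 13^(-1) mod 40 = 37
y2 = 40^(-1) mod 13 = 1
x = (6×13×37 + 1×40×1) mod 520 = 326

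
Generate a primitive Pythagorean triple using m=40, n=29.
(759, 2320, 2441)

Euclid's formula: a = m² - n², b = 2mn, c = m² + n²
m = 40, n = 29
a = 40² - 29² = 1600 - 841 = 759
b = 2 × 40 × 29 = 2320
c = 40² + 29² = 1600 + 841 = 2441
Verification: 759² + 2320² = 576081 + 5382400 = 5958481 = 2441² ✓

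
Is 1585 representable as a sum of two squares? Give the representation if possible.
8² + 39² (a=8, b=39)

Factorization: 1585 = 5 × 317
By Fermat: n is sum of two squares iff every prime p ≡ 3 (mod 4) appears to even power.
All primes ≡ 3 (mod 4) appear to even power.
Search a = 0, 1, 2, … for 1585 - a² a perfect square: first hit at a = 8: 1585 - 64 = 1521 = 39².
1585 = 8² + 39² = 64 + 1521 ✓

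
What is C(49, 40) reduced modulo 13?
10

Using Lucas' theorem:
Write n=49 and k=40 in base 13:
n in base 13: [3, 10]
k in base 13: [3, 1]
C(49,40) mod 13 = ∏ C(n_i, k_i) mod 13
Digit binomials (mod 13): C(3,3) = 1; C(10,1) = 10
Product: 1 × 10 = 10 ≡ 10 (mod 13)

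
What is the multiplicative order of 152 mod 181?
30

181 is prime, so ord(152) divides φ(181) = 180.
Divisors of 180: 1, 2, 3, 4, 5, 6, 9, 10, 12, 15, 18, 20, 30, 36, 45, 60, 90, 180.
Repeated squaring: 152^1 ≡ 152, 152^2 ≡ 117, 152^4 ≡ 114, 152^8 ≡ 145, 152^16 ≡ 29, 152^32 ≡ 117, 152^64 ≡ 114, 152^128 ≡ 145 (mod 181).
Test 152^d mod 181 for each divisor d in increasing order:
152^1 ≡ 152
152^2 ≡ 117
152^3 = 152^2·152^1 ≡ 46
152^4 ≡ 114
152^5 = 152^4·152^1 ≡ 133
152^6 = 152^4·152^2 ≡ 125
152^9 = 152^8·152^1 ≡ 139
152^10 = 152^8·152^2 ≡ 132
152^12 = 152^8·152^4 ≡ 59
152^15 = 152^8·152^4·152^2·152^1 ≡ 180
152^18 = 152^16·152^2 ≡ 135
152^20 = 152^16·152^4 ≡ 48
152^30 = 152^16·152^8·152^4·152^2 ≡ 1  ← first divisor giving 1
The order is 30.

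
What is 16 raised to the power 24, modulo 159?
100

Repeated squaring. Binary of 24 = 11000.
16^1 ≡ 16 (mod 159); 16^2 ≡ 97 (mod 159); 16^4 ≡ 28 (mod 159); 16^8 ≡ 148 (mod 159); 16^16 ≡ 121 (mod 159)
16^24 = 16^8 × 16^16 ≡ 100 (mod 159)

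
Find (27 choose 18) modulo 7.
3

Using Lucas' theorem:
Write n=27 and k=18 in base 7:
n in base 7: [3, 6]
k in base 7: [2, 4]
C(27,18) mod 7 = ∏ C(n_i, k_i) mod 7
Digit binomials (mod 7): C(3,2) = 3; C(6,4) = 15 ≡ 1
Product: 3 × 1 = 3 ≡ 3 (mod 7)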